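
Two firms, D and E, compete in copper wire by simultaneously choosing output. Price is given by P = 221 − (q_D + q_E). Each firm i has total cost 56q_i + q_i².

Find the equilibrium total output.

Firm D's profit: π = q_D(221 − (q_D + q_E)) − 56q_D − q_D².
∂π/∂q_D = 165 − 4q_D − q_E = 0, so q_D = 41.25 − 0.25q_E.
By symmetry q_E = q_D; substituting into the reaction function, 1.25q_D = 41.25 and q_D = 33.
Total output: 33 + 33 = 66.

66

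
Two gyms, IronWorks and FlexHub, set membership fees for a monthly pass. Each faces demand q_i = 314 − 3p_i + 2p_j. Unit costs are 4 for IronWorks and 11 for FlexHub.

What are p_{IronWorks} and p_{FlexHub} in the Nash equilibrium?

82.8125, 85.4375

IronWorks's profit: π = (p_{IronWorks} − 4)(314 − 3p_{IronWorks} + 2p_{FlexHub}).
∂π/∂p_{IronWorks} = 326 − 6p_{IronWorks} + 2p_{FlexHub} = 0 ⇒ p_{IronWorks} = 163/3 + (1/3)p_{FlexHub}.
Similarly p_{FlexHub} = 347/6 + (1/3)p_{IronWorks}.
Solving the two reaction functions simultaneously: (1 − (1/3)(1/3))p_{IronWorks} = 163/3 + (1/3)·(347/6), so (8/9)p_{IronWorks} = 1325/18 and p_{IronWorks} = 82.8125.
Then p_{FlexHub} = 347/6 + (1/3)·82.8125 = 85.4375.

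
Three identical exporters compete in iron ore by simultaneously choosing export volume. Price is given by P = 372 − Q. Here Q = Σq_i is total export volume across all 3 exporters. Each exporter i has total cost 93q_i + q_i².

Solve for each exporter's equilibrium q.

46.5

A representative exporter's profit is π_i = q_i(372 − Q) − 93q_i − q_i², with Q = q_i + Σ_{j≠i} q_j.
First-order condition: 279 − 4q_i − Σ_{j≠i} q_j = 0.
In a symmetric equilibrium every exporter chooses the same q, so Σ_{j≠i} q_j = 2q. The condition becomes 279 − 6q = 0, giving q = 279/6 = 46.5.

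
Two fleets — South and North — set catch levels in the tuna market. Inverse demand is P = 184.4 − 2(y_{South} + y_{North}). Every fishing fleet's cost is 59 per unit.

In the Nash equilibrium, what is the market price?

Fishing fleet South's profit: π = y_{South}(184.4 − 2(y_{South} + y_{North})) − 59y_{South}.
∂π/∂y_{South} = 125.4 − 4y_{South} − 2y_{North} = 0, so y_{South} = 31.35 − 0.5y_{North}.
By symmetry y_{North} = y_{South}; substituting into the reaction function, 1.5y_{South} = 31.35 and y_{South} = 20.9.
Equilibrium price: P = 184.4 − 2·41.8 = 100.8.

100.8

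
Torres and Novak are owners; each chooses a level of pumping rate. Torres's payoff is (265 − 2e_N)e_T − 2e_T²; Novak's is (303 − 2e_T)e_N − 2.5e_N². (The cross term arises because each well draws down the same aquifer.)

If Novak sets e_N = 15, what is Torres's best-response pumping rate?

58.75

Expanding Torres's payoff: 265e_T − 2e_Ne_T − 2e_T².
∂π/∂e_T = 265 − 2e_N − 4e_T = 0, so e_T = 66.25 − 0.5e_N.
At e_N = 15: e_T = 66.25 − 0.5·15 = 58.75.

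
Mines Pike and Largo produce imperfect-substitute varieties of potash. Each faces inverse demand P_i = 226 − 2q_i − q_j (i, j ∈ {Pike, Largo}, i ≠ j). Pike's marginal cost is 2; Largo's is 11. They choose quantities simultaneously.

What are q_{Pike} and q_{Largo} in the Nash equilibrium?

Mine Pike's profit: π = q_{Pike}(226 − 2q_{Pike} − q_{Largo}) − 2q_{Pike}.
∂π/∂q_{Pike} = 224 − 4q_{Pike} − q_{Largo} = 0 ⇒ q_{Pike} = 56 − 0.25q_{Largo}.
Similarly q_{Largo} = 53.75 − 0.25q_{Pike}.
Plugging q_{Largo} into Pike's best response: q_{Pike} = 56 − 0.25(53.75 − 0.25q_{Pike}) ⇒ 0.9375q_{Pike} = 42.5625, so q_{Pike} = 45.4.
Then q_{Largo} = 53.75 − 0.25·45.4 = 42.4.

45.4, 42.4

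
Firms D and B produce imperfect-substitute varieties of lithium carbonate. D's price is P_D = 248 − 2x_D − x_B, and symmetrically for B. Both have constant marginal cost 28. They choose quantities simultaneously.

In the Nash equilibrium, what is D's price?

Firm D's profit: π = x_D(248 − 2x_D − x_B) − 28x_D.
∂π/∂x_D = 220 − 4x_D − x_B = 0 ⇒ x_D = 55 − 0.25x_B.
Setting x_D = x_B in the reaction function: x_D = 55 − 0.25x_D, so x_D = 55 / 1.25 = 44.
P_D = 248 − 2·44 − 44 = 116.

116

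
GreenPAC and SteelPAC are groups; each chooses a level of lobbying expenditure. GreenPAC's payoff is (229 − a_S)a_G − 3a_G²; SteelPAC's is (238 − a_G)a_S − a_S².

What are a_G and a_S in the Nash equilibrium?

Expanding GreenPAC's payoff: 229a_G − a_Sa_G − 3a_G².
∂π/∂a_G = 229 − a_S − 6a_G = 0, so a_G = 229/6 − (1/6)a_S.
Likewise for SteelPAC: a_S = 119 − 0.5a_G.
Substituting the second reaction function into the first: a_G = 229/6 − (1/6)(119 − 0.5a_G), which gives (11/12)a_G = 55/3 ⇒ a_G = 20.
Then a_S = 119 − 0.5·20 = 109.

20, 109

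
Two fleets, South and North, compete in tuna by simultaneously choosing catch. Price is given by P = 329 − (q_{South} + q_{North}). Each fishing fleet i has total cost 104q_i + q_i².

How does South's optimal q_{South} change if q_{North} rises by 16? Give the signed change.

-4

Fishing fleet South's profit: π = q_{South}(329 − (q_{South} + q_{North})) − 104q_{South} − q_{South}².
∂π/∂q_{South} = 225 − 4q_{South} − q_{North} = 0, so q_{South} = 56.25 − 0.25q_{North}.
The reaction-function slope is −0.25, so a 16-unit rise in q_{North} moves q_{South} by −0.25 × 16 = −4. South's best response falls — the actions are strategic substitutes.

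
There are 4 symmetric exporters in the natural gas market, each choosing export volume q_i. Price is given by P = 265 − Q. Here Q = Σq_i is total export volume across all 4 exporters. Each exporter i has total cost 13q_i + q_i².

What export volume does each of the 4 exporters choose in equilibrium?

36

A representative exporter's profit is π_i = q_i(265 − Q) − 13q_i − q_i², with Q = q_i + Σ_{j≠i} q_j.
First-order condition: 252 − 4q_i − Σ_{j≠i} q_j = 0.
With identical exporters, set every q_j = q: then 252 − 4q − 3q = 0, i.e. q = 252/7 = 36.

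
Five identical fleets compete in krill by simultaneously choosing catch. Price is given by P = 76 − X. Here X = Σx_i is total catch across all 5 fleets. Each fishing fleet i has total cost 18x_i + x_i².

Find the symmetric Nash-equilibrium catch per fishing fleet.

A representative fishing fleet's profit is π_i = x_i(76 − X) − 18x_i − x_i², with X = x_i + Σ_{j≠i} x_j.
First-order condition: 58 − 4x_i − Σ_{j≠i} x_j = 0.
Imposing symmetry (x_j = x for all j) turns Σ_{j≠i} x_j into 4x, so 58 = 8x and x = 7.25.

7.25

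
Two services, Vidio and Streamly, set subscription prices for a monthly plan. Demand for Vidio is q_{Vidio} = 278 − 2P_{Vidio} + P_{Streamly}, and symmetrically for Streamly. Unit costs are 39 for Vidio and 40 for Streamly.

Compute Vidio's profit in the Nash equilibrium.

12736.08

Vidio's profit: π = (P_{Vidio} − 39)(278 − 2P_{Vidio} + P_{Streamly}).
∂π/∂P_{Vidio} = 356 − 4P_{Vidio} + P_{Streamly} = 0 ⇒ P_{Vidio} = 89 + 0.25P_{Streamly}.
Similarly P_{Streamly} = 89.5 + 0.25P_{Vidio}.
Substituting the second reaction function into the first: P_{Vidio} = 89 + 0.25(89.5 + 0.25P_{Vidio}), which gives 0.9375P_{Vidio} = 111.375 ⇒ P_{Vidio} = 118.8.
Then P_{Streamly} = 89.5 + 0.25·118.8 = 119.2.
q_{Vidio} = 278 − 2·118.8 + 119.2 = 159.6.
Profit = (118.8 − 39)·159.6 = 12736.08.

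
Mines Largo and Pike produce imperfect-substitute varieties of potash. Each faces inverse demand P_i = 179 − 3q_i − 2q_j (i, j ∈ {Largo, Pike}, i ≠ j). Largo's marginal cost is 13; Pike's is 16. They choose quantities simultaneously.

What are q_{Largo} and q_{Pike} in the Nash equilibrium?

20.9375, 20.1875

Mine Largo's profit: π = q_{Largo}(179 − 3q_{Largo} − 2q_{Pike}) − 13q_{Largo}.
∂π/∂q_{Largo} = 166 − 6q_{Largo} − 2q_{Pike} = 0 ⇒ q_{Largo} = 83/3 − (1/3)q_{Pike}.
Similarly q_{Pike} = 163/6 − (1/3)q_{Largo}.
Substituting the second reaction function into the first: q_{Largo} = 83/3 − (1/3)(163/6 − (1/3)q_{Largo}), which gives (8/9)q_{Largo} = 335/18 ⇒ q_{Largo} = 20.9375.
Then q_{Pike} = 163/6 − (1/3)·20.9375 = 20.1875.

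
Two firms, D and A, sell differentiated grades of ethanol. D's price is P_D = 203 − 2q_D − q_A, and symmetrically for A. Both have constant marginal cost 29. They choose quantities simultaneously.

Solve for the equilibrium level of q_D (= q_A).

34.8

Firm D's profit: π = q_D(203 − 2q_D − q_A) − 29q_D.
∂π/∂q_D = 174 − 4q_D − q_A = 0 ⇒ q_D = 43.5 − 0.25q_A.
Setting q_D = q_A in the reaction function: q_D = 43.5 − 0.25q_D, so q_D = 43.5 / 1.25 = 34.8.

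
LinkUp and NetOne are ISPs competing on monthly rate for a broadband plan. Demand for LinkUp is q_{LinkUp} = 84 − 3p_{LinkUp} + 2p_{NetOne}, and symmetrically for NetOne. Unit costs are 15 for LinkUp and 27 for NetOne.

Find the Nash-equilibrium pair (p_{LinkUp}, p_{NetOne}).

34.5, 39

LinkUp's profit: π = (p_{LinkUp} − 15)(84 − 3p_{LinkUp} + 2p_{NetOne}).
∂π/∂p_{LinkUp} = 129 − 6p_{LinkUp} + 2p_{NetOne} = 0 ⇒ p_{LinkUp} = 21.5 + (1/3)p_{NetOne}.
Similarly p_{NetOne} = 27.5 + (1/3)p_{LinkUp}.
Substituting the second reaction function into the first: p_{LinkUp} = 21.5 + (1/3)(27.5 + (1/3)p_{LinkUp}), which gives (8/9)p_{LinkUp} = 92/3 ⇒ p_{LinkUp} = 34.5.
Then p_{NetOne} = 27.5 + (1/3)·34.5 = 39.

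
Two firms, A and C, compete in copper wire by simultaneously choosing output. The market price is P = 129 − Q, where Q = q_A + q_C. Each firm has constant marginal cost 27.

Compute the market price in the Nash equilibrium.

61

Firm A's profit: π = q_A(129 − (q_A + q_C)) − 27q_A.
∂π/∂q_A = 102 − 2q_A − q_C = 0, so q_A = 51 − 0.5q_C.
Setting q_A = q_C in the reaction function: q_A = 51 − 0.5q_A, so q_A = 51 / 1.5 = 34.
Equilibrium price: P = 129 − 68 = 61.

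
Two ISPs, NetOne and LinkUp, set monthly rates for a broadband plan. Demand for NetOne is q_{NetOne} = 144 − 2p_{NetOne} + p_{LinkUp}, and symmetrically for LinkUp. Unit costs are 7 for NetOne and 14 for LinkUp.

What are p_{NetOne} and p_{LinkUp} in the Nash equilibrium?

NetOne's profit: π = (p_{NetOne} − 7)(144 − 2p_{NetOne} + p_{LinkUp}).
∂π/∂p_{NetOne} = 158 − 4p_{NetOne} + p_{LinkUp} = 0 ⇒ p_{NetOne} = 39.5 + 0.25p_{LinkUp}.
Similarly p_{LinkUp} = 43 + 0.25p_{NetOne}.
Solving the two reaction functions simultaneously: (1 − (0.25)(0.25))p_{NetOne} = 39.5 + 0.25·43, so 0.9375p_{NetOne} = 50.25 and p_{NetOne} = 53.6.
Then p_{LinkUp} = 43 + 0.25·53.6 = 56.4.

53.6, 56.4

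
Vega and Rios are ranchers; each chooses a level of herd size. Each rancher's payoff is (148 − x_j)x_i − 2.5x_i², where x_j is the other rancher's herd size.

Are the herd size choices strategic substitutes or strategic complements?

strategic substitutes

Vega's payoff is (148 − x_R)x_V − 2.5x_V².
∂π/∂x_V = 148 − x_R − 5x_V = 0, so x_V = 29.6 − 0.2x_R.
The best-response slope dx_V/dx_R = −0.2 < 0: the reaction function is downward-sloping, so the choices are strategic substitutes.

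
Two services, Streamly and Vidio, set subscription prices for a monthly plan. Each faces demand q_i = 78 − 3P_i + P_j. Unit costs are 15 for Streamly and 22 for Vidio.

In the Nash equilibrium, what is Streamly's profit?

Streamly's profit: π = (P_{Streamly} − 15)(78 − 3P_{Streamly} + P_{Vidio}).
∂π/∂P_{Streamly} = 123 − 6P_{Streamly} + P_{Vidio} = 0 ⇒ P_{Streamly} = 20.5 + (1/6)P_{Vidio}.
Similarly P_{Vidio} = 24 + (1/6)P_{Streamly}.
Substituting the second reaction function into the first: P_{Streamly} = 20.5 + (1/6)(24 + (1/6)P_{Streamly}), which gives (35/36)P_{Streamly} = 24.5 ⇒ P_{Streamly} = 25.2.
Then P_{Vidio} = 24 + (1/6)·25.2 = 28.2.
q_{Streamly} = 78 − 3·25.2 + 28.2 = 30.6.
Profit = (25.2 − 15)·30.6 = 312.12.

312.12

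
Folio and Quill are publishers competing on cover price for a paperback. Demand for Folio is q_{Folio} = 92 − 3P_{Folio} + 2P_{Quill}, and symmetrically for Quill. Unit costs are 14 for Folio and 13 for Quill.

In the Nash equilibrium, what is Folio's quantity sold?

57.9375

Folio's profit: π = (P_{Folio} − 14)(92 − 3P_{Folio} + 2P_{Quill}).
∂π/∂P_{Folio} = 134 − 6P_{Folio} + 2P_{Quill} = 0 ⇒ P_{Folio} = 67/3 + (1/3)P_{Quill}.
Similarly P_{Quill} = 131/6 + (1/3)P_{Folio}.
Substituting the second reaction function into the first: P_{Folio} = 67/3 + (1/3)(131/6 + (1/3)P_{Folio}), which gives (8/9)P_{Folio} = 533/18 ⇒ P_{Folio} = 33.3125.
Then P_{Quill} = 131/6 + (1/3)·33.3125 = 32.9375.
q_{Folio} = 92 − 3·33.3125 + 2·32.9375 = 57.9375.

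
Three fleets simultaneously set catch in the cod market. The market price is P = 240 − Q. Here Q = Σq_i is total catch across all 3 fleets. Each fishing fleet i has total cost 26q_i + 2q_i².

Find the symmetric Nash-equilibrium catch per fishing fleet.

A representative fishing fleet's profit is π_i = q_i(240 − Q) − 26q_i − 2q_i², with Q = q_i + Σ_{j≠i} q_j.
First-order condition: 214 − 6q_i − Σ_{j≠i} q_j = 0.
Imposing symmetry (q_j = q for all j) turns Σ_{j≠i} q_j into 2q, so 214 = 8q and q = 26.75.

26.75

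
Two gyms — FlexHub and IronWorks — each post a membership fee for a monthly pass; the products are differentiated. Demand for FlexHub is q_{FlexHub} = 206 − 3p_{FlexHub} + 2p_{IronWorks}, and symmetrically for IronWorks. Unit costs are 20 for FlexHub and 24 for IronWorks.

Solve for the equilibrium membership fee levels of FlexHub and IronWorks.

67.25, 68.75

FlexHub's profit: π = (p_{FlexHub} − 20)(206 − 3p_{FlexHub} + 2p_{IronWorks}).
∂π/∂p_{FlexHub} = 266 − 6p_{FlexHub} + 2p_{IronWorks} = 0 ⇒ p_{FlexHub} = 133/3 + (1/3)p_{IronWorks}.
Similarly p_{IronWorks} = 139/3 + (1/3)p_{FlexHub}.
Substituting the second reaction function into the first: p_{FlexHub} = 133/3 + (1/3)(139/3 + (1/3)p_{FlexHub}), which gives (8/9)p_{FlexHub} = 538/9 ⇒ p_{FlexHub} = 67.25.
Then p_{IronWorks} = 139/3 + (1/3)·67.25 = 68.75.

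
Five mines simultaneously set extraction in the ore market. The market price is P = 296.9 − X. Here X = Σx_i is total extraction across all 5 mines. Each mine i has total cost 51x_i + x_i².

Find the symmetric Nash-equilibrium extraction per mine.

30.7375

A representative mine's profit is π_i = x_i(296.9 − X) − 51x_i − x_i², with X = x_i + Σ_{j≠i} x_j.
First-order condition: 245.9 − 4x_i − Σ_{j≠i} x_j = 0.
In a symmetric equilibrium every mine chooses the same x, so Σ_{j≠i} x_j = 4x. The condition becomes 245.9 − 8x = 0, giving x = 245.9/8 = 30.7375.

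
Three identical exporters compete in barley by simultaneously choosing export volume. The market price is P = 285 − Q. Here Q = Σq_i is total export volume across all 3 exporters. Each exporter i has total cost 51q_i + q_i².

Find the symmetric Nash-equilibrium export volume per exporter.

39

A representative exporter's profit is π_i = q_i(285 − Q) − 51q_i − q_i², with Q = q_i + Σ_{j≠i} q_j.
First-order condition: 234 − 4q_i − Σ_{j≠i} q_j = 0.
In a symmetric equilibrium every exporter chooses the same q, so Σ_{j≠i} q_j = 2q. The condition becomes 234 − 6q = 0, giving q = 234/6 = 39.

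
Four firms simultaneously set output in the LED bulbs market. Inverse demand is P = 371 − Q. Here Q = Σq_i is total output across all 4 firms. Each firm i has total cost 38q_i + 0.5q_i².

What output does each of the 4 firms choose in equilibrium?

A representative firm's profit is π_i = q_i(371 − Q) − 38q_i − 0.5q_i², with Q = q_i + Σ_{j≠i} q_j.
First-order condition: 333 − 3q_i − Σ_{j≠i} q_j = 0.
In a symmetric equilibrium every firm chooses the same q, so Σ_{j≠i} q_j = 3q. The condition becomes 333 − 6q = 0, giving q = 333/6 = 55.5.

55.5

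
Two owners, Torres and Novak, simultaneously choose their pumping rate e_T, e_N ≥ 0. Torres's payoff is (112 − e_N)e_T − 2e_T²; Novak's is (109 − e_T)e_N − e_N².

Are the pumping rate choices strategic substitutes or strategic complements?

strategic substitutes

Expanding Torres's payoff: 112e_T − e_Ne_T − 2e_T².
∂π/∂e_T = 112 − e_N − 4e_T = 0, so e_T = 28 − 0.25e_N.
The best-response slope de_T/de_N = −0.25 < 0: the reaction function is downward-sloping, so the choices are strategic substitutes.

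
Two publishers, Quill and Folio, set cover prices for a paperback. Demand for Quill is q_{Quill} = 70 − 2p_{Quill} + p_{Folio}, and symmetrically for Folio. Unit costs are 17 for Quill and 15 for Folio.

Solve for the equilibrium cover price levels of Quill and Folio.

Quill's profit: π = (p_{Quill} − 17)(70 − 2p_{Quill} + p_{Folio}).
∂π/∂p_{Quill} = 104 − 4p_{Quill} + p_{Folio} = 0 ⇒ p_{Quill} = 26 + 0.25p_{Folio}.
Similarly p_{Folio} = 25 + 0.25p_{Quill}.
Substituting the second reaction function into the first: p_{Quill} = 26 + 0.25(25 + 0.25p_{Quill}), which gives 0.9375p_{Quill} = 32.25 ⇒ p_{Quill} = 34.4.
Then p_{Folio} = 25 + 0.25·34.4 = 33.6.

34.4, 33.6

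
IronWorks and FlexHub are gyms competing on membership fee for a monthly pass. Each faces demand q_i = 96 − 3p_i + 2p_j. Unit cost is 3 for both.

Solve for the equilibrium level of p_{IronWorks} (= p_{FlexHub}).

IronWorks's profit: π = (p_{IronWorks} − 3)(96 − 3p_{IronWorks} + 2p_{FlexHub}).
∂π/∂p_{IronWorks} = 105 − 6p_{IronWorks} + 2p_{FlexHub} = 0 ⇒ p_{IronWorks} = 17.5 + (1/3)p_{FlexHub}.
Setting p_{IronWorks} = p_{FlexHub} in the reaction function: p_{IronWorks} = 17.5 + (1/3)p_{IronWorks}, so p_{IronWorks} = 17.5 / (2/3) = 26.25.

26.25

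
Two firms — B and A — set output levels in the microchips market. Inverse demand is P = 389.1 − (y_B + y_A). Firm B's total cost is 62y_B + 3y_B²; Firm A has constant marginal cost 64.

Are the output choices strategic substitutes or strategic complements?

Firm B's profit: π = y_B(389.1 − (y_B + y_A)) − 62y_B − 3y_B².
∂π/∂y_B = 327.1 − 8y_B − y_A = 0, so y_B = 40.8875 − 0.125y_A.
The best-response slope dy_B/dy_A = −0.125 < 0: the reaction function is downward-sloping, so the choices are strategic substitutes.

strategic substitutes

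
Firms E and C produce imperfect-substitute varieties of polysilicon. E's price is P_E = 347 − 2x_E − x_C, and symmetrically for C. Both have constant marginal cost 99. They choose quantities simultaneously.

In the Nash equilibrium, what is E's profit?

Firm E's profit: π = x_E(347 − 2x_E − x_C) − 99x_E.
∂π/∂x_E = 248 − 4x_E − x_C = 0 ⇒ x_E = 62 − 0.25x_C.
By symmetry x_C = x_E; substituting into the reaction function, 1.25x_E = 62 and x_E = 49.6.
P_E = 347 − 2·49.6 − 49.6 = 198.2.
Profit = (198.2 − 99)·49.6 = 4920.32.

4920.32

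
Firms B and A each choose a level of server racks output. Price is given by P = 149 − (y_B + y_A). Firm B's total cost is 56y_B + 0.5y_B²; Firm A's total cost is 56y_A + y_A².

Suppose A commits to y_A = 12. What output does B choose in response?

27

Firm B's profit: π = y_B(149 − (y_B + y_A)) − 56y_B − 0.5y_B².
∂π/∂y_B = 93 − 3y_B − y_A = 0, so y_B = 31 − (1/3)y_A.
At y_A = 12: y_B = 31 − (1/3)·12 = 27.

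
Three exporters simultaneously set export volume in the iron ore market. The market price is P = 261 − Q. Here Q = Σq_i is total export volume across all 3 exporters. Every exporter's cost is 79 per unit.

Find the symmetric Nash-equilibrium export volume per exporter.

A representative exporter's profit is π_i = q_i(261 − Q) − 79q_i, with Q = q_i + Σ_{j≠i} q_j.
First-order condition: 182 − 2q_i − Σ_{j≠i} q_j = 0.
In a symmetric equilibrium every exporter chooses the same q, so Σ_{j≠i} q_j = 2q. The condition becomes 182 − 4q = 0, giving q = 182/4 = 45.5.

45.5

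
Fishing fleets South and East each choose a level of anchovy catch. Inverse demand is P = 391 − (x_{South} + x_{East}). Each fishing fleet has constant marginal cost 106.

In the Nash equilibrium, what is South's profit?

9025

Fishing fleet South's profit: π = x_{South}(391 − (x_{South} + x_{East})) − 106x_{South}.
∂π/∂x_{South} = 285 − 2x_{South} − x_{East} = 0, so x_{South} = 142.5 − 0.5x_{East}.
Setting x_{South} = x_{East} in the reaction function: x_{South} = 142.5 − 0.5x_{South}, so x_{South} = 142.5 / 1.5 = 95.
Price P = 391 − 190 = 201.
South's profit: (201 − 106)·95 = 9025.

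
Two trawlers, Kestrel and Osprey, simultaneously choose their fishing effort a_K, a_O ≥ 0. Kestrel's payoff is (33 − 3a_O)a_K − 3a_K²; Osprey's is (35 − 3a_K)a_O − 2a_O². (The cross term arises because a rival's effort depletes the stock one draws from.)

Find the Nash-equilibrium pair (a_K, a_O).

1.8, 7.4

Expanding Kestrel's payoff: 33a_K − 3a_Oa_K − 3a_K².
∂π/∂a_K = 33 − 3a_O − 6a_K = 0, so a_K = 5.5 − 0.5a_O.
Likewise for Osprey: a_O = 8.75 − 0.75a_K.
Solving the two reaction functions simultaneously: (1 − (−0.5)(−0.75))a_K = 5.5 − 0.5·8.75, so 0.625a_K = 1.125 and a_K = 1.8.
Then a_O = 8.75 − 0.75·1.8 = 7.4.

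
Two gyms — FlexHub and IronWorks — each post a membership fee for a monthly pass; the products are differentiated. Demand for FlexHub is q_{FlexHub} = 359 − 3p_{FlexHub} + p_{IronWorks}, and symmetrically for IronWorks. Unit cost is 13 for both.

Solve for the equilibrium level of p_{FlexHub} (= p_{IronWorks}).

79.6

FlexHub's profit: π = (p_{FlexHub} − 13)(359 − 3p_{FlexHub} + p_{IronWorks}).
∂π/∂p_{FlexHub} = 398 − 6p_{FlexHub} + p_{IronWorks} = 0 ⇒ p_{FlexHub} = 199/3 + (1/6)p_{IronWorks}.
By symmetry p_{IronWorks} = p_{FlexHub}; substituting into the reaction function, (5/6)p_{FlexHub} = 199/3 and p_{FlexHub} = 79.6.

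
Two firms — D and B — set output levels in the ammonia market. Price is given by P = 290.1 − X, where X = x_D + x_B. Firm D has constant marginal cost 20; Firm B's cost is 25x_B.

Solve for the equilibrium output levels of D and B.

Firm D's profit: π = x_D(290.1 − (x_D + x_B)) − 20x_D.
∂π/∂x_D = 270.1 − 2x_D − x_B = 0, so x_D = 135.05 − 0.5x_B.
By the same steps for B: x_B = 132.55 − 0.5x_D.
Solving the two reaction functions simultaneously: (1 − (−0.5)(−0.5))x_D = 135.05 − 0.5·132.55, so 0.75x_D = 68.775 and x_D = 91.7.
Then x_B = 132.55 − 0.5·91.7 = 86.7.

91.7, 86.7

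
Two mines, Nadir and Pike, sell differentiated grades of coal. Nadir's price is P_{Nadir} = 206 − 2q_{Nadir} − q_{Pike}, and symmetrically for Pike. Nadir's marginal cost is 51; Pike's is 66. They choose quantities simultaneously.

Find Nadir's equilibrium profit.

2048

Mine Nadir's profit: π = q_{Nadir}(206 − 2q_{Nadir} − q_{Pike}) − 51q_{Nadir}.
∂π/∂q_{Nadir} = 155 − 4q_{Nadir} − q_{Pike} = 0 ⇒ q_{Nadir} = 38.75 − 0.25q_{Pike}.
Similarly q_{Pike} = 35 − 0.25q_{Nadir}.
Substituting the second reaction function into the first: q_{Nadir} = 38.75 − 0.25(35 − 0.25q_{Nadir}), which gives 0.9375q_{Nadir} = 30 ⇒ q_{Nadir} = 32.
Then q_{Pike} = 35 − 0.25·32 = 27.
P_{Nadir} = 206 − 2·32 − 27 = 115.
Profit = (115 − 51)·32 = 2048.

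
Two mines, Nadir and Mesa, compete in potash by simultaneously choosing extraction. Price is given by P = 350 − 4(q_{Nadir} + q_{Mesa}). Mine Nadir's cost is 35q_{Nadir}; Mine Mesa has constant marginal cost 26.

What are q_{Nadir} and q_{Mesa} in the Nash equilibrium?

25.5, 27.75

Mine Nadir's profit: π = q_{Nadir}(350 − 4(q_{Nadir} + q_{Mesa})) − 35q_{Nadir}.
∂π/∂q_{Nadir} = 315 − 8q_{Nadir} − 4q_{Mesa} = 0, so q_{Nadir} = 39.375 − 0.5q_{Mesa}.
By the same steps for Mesa: q_{Mesa} = 40.5 − 0.5q_{Nadir}.
Plugging q_{Mesa} into Nadir's best response: q_{Nadir} = 39.375 − 0.5(40.5 − 0.5q_{Nadir}) ⇒ 0.75q_{Nadir} = 19.125, so q_{Nadir} = 25.5.
Then q_{Mesa} = 40.5 − 0.5·25.5 = 27.75.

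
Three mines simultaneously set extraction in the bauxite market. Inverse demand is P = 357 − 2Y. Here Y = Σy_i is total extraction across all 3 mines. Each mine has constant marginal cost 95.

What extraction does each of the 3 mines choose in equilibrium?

32.75

A representative mine's profit is π_i = y_i(357 − 2Y) − 95y_i, with Y = y_i + Σ_{j≠i} y_j.
First-order condition: 262 − 4y_i − 2Σ_{j≠i} y_j = 0.
With identical mines, set every y_j = y: then 262 − 4y − 4y = 0, i.e. y = 262/8 = 32.75.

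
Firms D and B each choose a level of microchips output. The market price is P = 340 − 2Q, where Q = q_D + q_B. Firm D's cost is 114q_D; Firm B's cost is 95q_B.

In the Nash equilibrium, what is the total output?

78.5

Firm D's profit: π = q_D(340 − 2(q_D + q_B)) − 114q_D.
∂π/∂q_D = 226 − 4q_D − 2q_B = 0, so q_D = 56.5 − 0.5q_B.
By the same steps for B: q_B = 61.25 − 0.5q_D.
Substituting the second reaction function into the first: q_D = 56.5 − 0.5(61.25 − 0.5q_D), which gives 0.75q_D = 25.875 ⇒ q_D = 34.5.
Then q_B = 61.25 − 0.5·34.5 = 44.
Total output: 34.5 + 44 = 78.5.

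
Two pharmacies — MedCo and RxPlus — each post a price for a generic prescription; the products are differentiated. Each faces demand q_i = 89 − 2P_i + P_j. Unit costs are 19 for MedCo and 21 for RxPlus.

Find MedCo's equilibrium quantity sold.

47.2

MedCo's profit: π = (P_{MedCo} − 19)(89 − 2P_{MedCo} + P_{RxPlus}).
∂π/∂P_{MedCo} = 127 − 4P_{MedCo} + P_{RxPlus} = 0 ⇒ P_{MedCo} = 31.75 + 0.25P_{RxPlus}.
Similarly P_{RxPlus} = 32.75 + 0.25P_{MedCo}.
Solving the two reaction functions simultaneously: (1 − (0.25)(0.25))P_{MedCo} = 31.75 + 0.25·32.75, so 0.9375P_{MedCo} = 39.9375 and P_{MedCo} = 42.6.
Then P_{RxPlus} = 32.75 + 0.25·42.6 = 43.4.
q_{MedCo} = 89 − 2·42.6 + 43.4 = 47.2.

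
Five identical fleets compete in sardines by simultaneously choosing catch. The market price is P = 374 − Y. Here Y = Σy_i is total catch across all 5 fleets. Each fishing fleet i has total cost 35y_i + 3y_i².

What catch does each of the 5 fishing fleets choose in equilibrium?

A representative fishing fleet's profit is π_i = y_i(374 − Y) − 35y_i − 3y_i², with Y = y_i + Σ_{j≠i} y_j.
First-order condition: 339 − 8y_i − Σ_{j≠i} y_j = 0.
Imposing symmetry (y_j = y for all j) turns Σ_{j≠i} y_j into 4y, so 339 = 12y and y = 28.25.

28.25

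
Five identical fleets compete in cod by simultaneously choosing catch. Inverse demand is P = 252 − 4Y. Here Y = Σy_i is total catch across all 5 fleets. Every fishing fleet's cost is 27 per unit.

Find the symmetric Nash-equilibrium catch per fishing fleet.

9.375

A representative fishing fleet's profit is π_i = y_i(252 − 4Y) − 27y_i, with Y = y_i + Σ_{j≠i} y_j.
First-order condition: 225 − 8y_i − 4Σ_{j≠i} y_j = 0.
Imposing symmetry (y_j = y for all j) turns Σ_{j≠i} y_j into 4y, so 225 = 24y and y = 9.375.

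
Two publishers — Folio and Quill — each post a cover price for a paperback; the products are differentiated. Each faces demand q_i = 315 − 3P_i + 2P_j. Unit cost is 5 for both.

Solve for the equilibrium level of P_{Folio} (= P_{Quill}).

Folio's profit: π = (P_{Folio} − 5)(315 − 3P_{Folio} + 2P_{Quill}).
∂π/∂P_{Folio} = 330 − 6P_{Folio} + 2P_{Quill} = 0 ⇒ P_{Folio} = 55 + (1/3)P_{Quill}.
The game is symmetric, so in equilibrium P_{Quill} = P_{Folio}: the reaction function gives (2/3)P_{Folio} = 55, hence P_{Folio} = 82.5.

82.5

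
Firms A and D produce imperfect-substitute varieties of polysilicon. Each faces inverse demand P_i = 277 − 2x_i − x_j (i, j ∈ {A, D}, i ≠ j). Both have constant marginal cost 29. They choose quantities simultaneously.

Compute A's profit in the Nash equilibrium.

4920.32

Firm A's profit: π = x_A(277 − 2x_A − x_D) − 29x_A.
∂π/∂x_A = 248 − 4x_A − x_D = 0 ⇒ x_A = 62 − 0.25x_D.
The game is symmetric, so in equilibrium x_D = x_A: the reaction function gives 1.25x_A = 62, hence x_A = 49.6.
P_A = 277 − 2·49.6 − 49.6 = 128.2.
Profit = (128.2 − 29)·49.6 = 4920.32.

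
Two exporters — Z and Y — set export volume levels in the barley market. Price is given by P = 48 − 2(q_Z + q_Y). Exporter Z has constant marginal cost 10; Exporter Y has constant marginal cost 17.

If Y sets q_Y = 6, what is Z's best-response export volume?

6.5

Exporter Z's profit: π = q_Z(48 − 2(q_Z + q_Y)) − 10q_Z.
∂π/∂q_Z = 38 − 4q_Z − 2q_Y = 0, so q_Z = 9.5 − 0.5q_Y.
At q_Y = 6: q_Z = 9.5 − 0.5·6 = 6.5.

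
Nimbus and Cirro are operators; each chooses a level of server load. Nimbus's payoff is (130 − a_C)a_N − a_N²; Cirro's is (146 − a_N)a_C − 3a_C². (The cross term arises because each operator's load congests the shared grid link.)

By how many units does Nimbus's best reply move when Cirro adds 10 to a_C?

-5

Expanding Nimbus's payoff: 130a_N − a_Ca_N − a_N².
∂π/∂a_N = 130 − a_C − 2a_N = 0, so a_N = 65 − 0.5a_C.
The reaction-function slope is −0.5, so a 10-unit rise in a_C moves a_N by −0.5 × 10 = −5. Nimbus's best response falls — the actions are strategic substitutes.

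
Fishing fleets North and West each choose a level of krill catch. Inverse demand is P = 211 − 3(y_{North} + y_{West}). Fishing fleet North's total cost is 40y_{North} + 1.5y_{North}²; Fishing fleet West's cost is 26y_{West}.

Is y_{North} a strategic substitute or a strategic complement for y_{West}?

Fishing fleet North's profit: π = y_{North}(211 − 3(y_{North} + y_{West})) − 40y_{North} − 1.5y_{North}².
∂π/∂y_{North} = 171 − 9y_{North} − 3y_{West} = 0, so y_{North} = 19 − (1/3)y_{West}.
The best-response slope dy_{North}/dy_{West} = −1/3 < 0: the reaction function is downward-sloping, so the choices are strategic substitutes.

strategic substitutes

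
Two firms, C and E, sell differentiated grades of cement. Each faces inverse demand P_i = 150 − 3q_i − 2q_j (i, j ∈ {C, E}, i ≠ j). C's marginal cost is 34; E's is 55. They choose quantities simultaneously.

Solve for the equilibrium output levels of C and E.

15.8125, 10.5625

Firm C's profit: π = q_C(150 − 3q_C − 2q_E) − 34q_C.
∂π/∂q_C = 116 − 6q_C − 2q_E = 0 ⇒ q_C = 58/3 − (1/3)q_E.
Similarly q_E = 95/6 − (1/3)q_C.
Substituting the second reaction function into the first: q_C = 58/3 − (1/3)(95/6 − (1/3)q_C), which gives (8/9)q_C = 253/18 ⇒ q_C = 15.8125.
Then q_E = 95/6 − (1/3)·15.8125 = 10.5625.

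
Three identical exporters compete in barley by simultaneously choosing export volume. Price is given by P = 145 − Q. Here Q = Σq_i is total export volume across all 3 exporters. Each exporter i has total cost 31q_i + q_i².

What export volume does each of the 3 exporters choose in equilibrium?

19

A representative exporter's profit is π_i = q_i(145 − Q) − 31q_i − q_i², with Q = q_i + Σ_{j≠i} q_j.
First-order condition: 114 − 4q_i − Σ_{j≠i} q_j = 0.
Imposing symmetry (q_j = q for all j) turns Σ_{j≠i} q_j into 2q, so 114 = 6q and q = 19.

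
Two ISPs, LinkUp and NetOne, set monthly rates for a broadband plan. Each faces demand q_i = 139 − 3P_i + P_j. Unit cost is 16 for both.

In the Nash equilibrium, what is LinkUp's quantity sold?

LinkUp's profit: π = (P_{LinkUp} − 16)(139 − 3P_{LinkUp} + P_{NetOne}).
∂π/∂P_{LinkUp} = 187 − 6P_{LinkUp} + P_{NetOne} = 0 ⇒ P_{LinkUp} = 187/6 + (1/6)P_{NetOne}.
By symmetry P_{NetOne} = P_{LinkUp}; substituting into the reaction function, (5/6)P_{LinkUp} = 187/6 and P_{LinkUp} = 37.4.
q_{LinkUp} = 139 − 3·37.4 + 37.4 = 64.2.

64.2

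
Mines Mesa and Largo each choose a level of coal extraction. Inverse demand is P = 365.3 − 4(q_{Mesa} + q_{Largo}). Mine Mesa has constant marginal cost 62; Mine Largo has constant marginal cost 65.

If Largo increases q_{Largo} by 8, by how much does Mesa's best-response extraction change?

-4

Mine Mesa's profit: π = q_{Mesa}(365.3 − 4(q_{Mesa} + q_{Largo})) − 62q_{Mesa}.
∂π/∂q_{Mesa} = 303.3 − 8q_{Mesa} − 4q_{Largo} = 0, so q_{Mesa} = 37.9125 − 0.5q_{Largo}.
The reaction-function slope is −0.5, so an 8-unit rise in q_{Largo} moves q_{Mesa} by −0.5 × 8 = −4. Mesa's best response falls — the actions are strategic substitutes.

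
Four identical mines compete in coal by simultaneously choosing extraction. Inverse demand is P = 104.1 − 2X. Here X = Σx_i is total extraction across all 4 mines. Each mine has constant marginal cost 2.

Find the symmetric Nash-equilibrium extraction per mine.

A representative mine's profit is π_i = x_i(104.1 − 2X) − 2x_i, with X = x_i + Σ_{j≠i} x_j.
First-order condition: 102.1 − 4x_i − 2Σ_{j≠i} x_j = 0.
In a symmetric equilibrium every mine chooses the same x, so Σ_{j≠i} x_j = 3x. The condition becomes 102.1 − 10x = 0, giving x = 102.1/10 = 10.21.

10.21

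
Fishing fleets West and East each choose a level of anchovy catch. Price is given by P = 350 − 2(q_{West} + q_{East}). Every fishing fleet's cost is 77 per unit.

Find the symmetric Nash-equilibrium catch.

45.5

Fishing fleet West's profit: π = q_{West}(350 − 2(q_{West} + q_{East})) − 77q_{West}.
∂π/∂q_{West} = 273 − 4q_{West} − 2q_{East} = 0, so q_{West} = 68.25 − 0.5q_{East}.
By symmetry q_{East} = q_{West}; substituting into the reaction function, 1.5q_{West} = 68.25 and q_{West} = 45.5.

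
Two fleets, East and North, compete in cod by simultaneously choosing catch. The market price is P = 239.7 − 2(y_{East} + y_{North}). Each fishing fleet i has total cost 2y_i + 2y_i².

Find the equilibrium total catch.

Fishing fleet East's profit: π = y_{East}(239.7 − 2(y_{East} + y_{North})) − 2y_{East} − 2y_{East}².
∂π/∂y_{East} = 237.7 − 8y_{East} − 2y_{North} = 0, so y_{East} = 29.7125 − 0.25y_{North}.
By symmetry y_{North} = y_{East}; substituting into the reaction function, 1.25y_{East} = 29.7125 and y_{East} = 23.77.
Total catch: 23.77 + 23.77 = 47.54.

47.54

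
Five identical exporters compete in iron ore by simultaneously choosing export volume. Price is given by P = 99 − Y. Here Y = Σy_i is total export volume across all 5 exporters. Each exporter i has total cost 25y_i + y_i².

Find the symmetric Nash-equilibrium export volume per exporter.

A representative exporter's profit is π_i = y_i(99 − Y) − 25y_i − y_i², with Y = y_i + Σ_{j≠i} y_j.
First-order condition: 74 − 4y_i − Σ_{j≠i} y_j = 0.
Imposing symmetry (y_j = y for all j) turns Σ_{j≠i} y_j into 4y, so 74 = 8y and y = 9.25.

9.25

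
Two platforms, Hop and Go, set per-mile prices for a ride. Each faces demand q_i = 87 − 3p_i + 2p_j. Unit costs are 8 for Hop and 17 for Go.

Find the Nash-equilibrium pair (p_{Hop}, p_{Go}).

Hop's profit: π = (p_{Hop} − 8)(87 − 3p_{Hop} + 2p_{Go}).
∂π/∂p_{Hop} = 111 − 6p_{Hop} + 2p_{Go} = 0 ⇒ p_{Hop} = 18.5 + (1/3)p_{Go}.
Similarly p_{Go} = 23 + (1/3)p_{Hop}.
Plugging p_{Go} into Hop's best response: p_{Hop} = 18.5 + (1/3)(23 + (1/3)p_{Hop}) ⇒ (8/9)p_{Hop} = 157/6, so p_{Hop} = 29.4375.
Then p_{Go} = 23 + (1/3)·29.4375 = 32.8125.

29.4375, 32.8125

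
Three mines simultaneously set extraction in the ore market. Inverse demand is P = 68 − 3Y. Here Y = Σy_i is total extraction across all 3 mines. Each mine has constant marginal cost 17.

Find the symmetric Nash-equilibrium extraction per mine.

4.25

A representative mine's profit is π_i = y_i(68 − 3Y) − 17y_i, with Y = y_i + Σ_{j≠i} y_j.
First-order condition: 51 − 6y_i − 3Σ_{j≠i} y_j = 0.
In a symmetric equilibrium every mine chooses the same y, so Σ_{j≠i} y_j = 2y. The condition becomes 51 − 12y = 0, giving y = 51/12 = 4.25.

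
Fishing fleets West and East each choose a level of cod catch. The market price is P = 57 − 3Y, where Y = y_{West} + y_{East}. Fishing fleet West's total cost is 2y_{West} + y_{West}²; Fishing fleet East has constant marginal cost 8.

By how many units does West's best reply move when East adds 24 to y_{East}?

-9

Fishing fleet West's profit: π = y_{West}(57 − 3(y_{West} + y_{East})) − 2y_{West} − y_{West}².
∂π/∂y_{West} = 55 − 8y_{West} − 3y_{East} = 0, so y_{West} = 6.875 − 0.375y_{East}.
The reaction-function slope is −0.375, so a 24-unit rise in y_{East} moves y_{West} by −0.375 × 24 = −9. West's best response falls — the actions are strategic substitutes.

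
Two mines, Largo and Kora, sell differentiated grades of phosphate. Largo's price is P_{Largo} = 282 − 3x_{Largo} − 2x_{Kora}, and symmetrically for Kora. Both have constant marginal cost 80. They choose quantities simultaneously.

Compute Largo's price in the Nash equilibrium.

Mine Largo's profit: π = x_{Largo}(282 − 3x_{Largo} − 2x_{Kora}) − 80x_{Largo}.
∂π/∂x_{Largo} = 202 − 6x_{Largo} − 2x_{Kora} = 0 ⇒ x_{Largo} = 101/3 − (1/3)x_{Kora}.
By symmetry x_{Kora} = x_{Largo}; substituting into the reaction function, (4/3)x_{Largo} = 101/3 and x_{Largo} = 25.25.
P_{Largo} = 282 − 3·25.25 − 2·25.25 = 155.75.

155.75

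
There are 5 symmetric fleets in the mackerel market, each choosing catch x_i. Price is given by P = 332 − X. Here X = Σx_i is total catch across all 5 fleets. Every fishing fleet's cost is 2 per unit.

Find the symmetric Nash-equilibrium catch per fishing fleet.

A representative fishing fleet's profit is π_i = x_i(332 − X) − 2x_i, with X = x_i + Σ_{j≠i} x_j.
First-order condition: 330 − 2x_i − Σ_{j≠i} x_j = 0.
In a symmetric equilibrium every fishing fleet chooses the same x, so Σ_{j≠i} x_j = 4x. The condition becomes 330 − 6x = 0, giving x = 330/6 = 55.

55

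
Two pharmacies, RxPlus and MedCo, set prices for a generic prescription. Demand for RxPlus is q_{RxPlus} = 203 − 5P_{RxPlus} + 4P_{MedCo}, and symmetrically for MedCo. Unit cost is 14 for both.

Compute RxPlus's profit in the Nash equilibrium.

RxPlus's profit: π = (P_{RxPlus} − 14)(203 − 5P_{RxPlus} + 4P_{MedCo}).
∂π/∂P_{RxPlus} = 273 − 10P_{RxPlus} + 4P_{MedCo} = 0 ⇒ P_{RxPlus} = 27.3 + 0.4P_{MedCo}.
By symmetry P_{MedCo} = P_{RxPlus}; substituting into the reaction function, 0.6P_{RxPlus} = 27.3 and P_{RxPlus} = 45.5.
q_{RxPlus} = 203 − 5·45.5 + 4·45.5 = 157.5.
Profit = (45.5 − 14)·157.5 = 4961.25.

4961.25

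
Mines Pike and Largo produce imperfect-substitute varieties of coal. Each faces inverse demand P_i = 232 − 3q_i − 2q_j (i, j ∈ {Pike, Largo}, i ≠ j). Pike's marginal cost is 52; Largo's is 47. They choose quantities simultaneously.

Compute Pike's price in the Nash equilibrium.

118.5625

Mine Pike's profit: π = q_{Pike}(232 − 3q_{Pike} − 2q_{Largo}) − 52q_{Pike}.
∂π/∂q_{Pike} = 180 − 6q_{Pike} − 2q_{Largo} = 0 ⇒ q_{Pike} = 30 − (1/3)q_{Largo}.
Similarly q_{Largo} = 185/6 − (1/3)q_{Pike}.
Plugging q_{Largo} into Pike's best response: q_{Pike} = 30 − (1/3)(185/6 − (1/3)q_{Pike}) ⇒ (8/9)q_{Pike} = 355/18, so q_{Pike} = 22.1875.
Then q_{Largo} = 185/6 − (1/3)·22.1875 = 23.4375.
P_{Pike} = 232 − 3·22.1875 − 2·23.4375 = 118.5625.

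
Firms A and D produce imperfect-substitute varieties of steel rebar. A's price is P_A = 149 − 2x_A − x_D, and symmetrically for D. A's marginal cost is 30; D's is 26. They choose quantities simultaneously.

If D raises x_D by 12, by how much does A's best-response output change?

-3

Firm A's profit: π = x_A(149 − 2x_A − x_D) − 30x_A.
∂π/∂x_A = 119 − 4x_A − x_D = 0 ⇒ x_A = 29.75 − 0.25x_D.
The reaction-function slope is −0.25, so a 12-unit rise in x_D moves x_A by −0.25 × 12 = −3. A's best response falls — the actions are strategic substitutes.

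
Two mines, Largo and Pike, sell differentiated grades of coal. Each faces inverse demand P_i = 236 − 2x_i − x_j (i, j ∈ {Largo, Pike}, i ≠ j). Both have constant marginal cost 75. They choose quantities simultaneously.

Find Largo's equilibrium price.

139.4

Mine Largo's profit: π = x_{Largo}(236 − 2x_{Largo} − x_{Pike}) − 75x_{Largo}.
∂π/∂x_{Largo} = 161 − 4x_{Largo} − x_{Pike} = 0 ⇒ x_{Largo} = 40.25 − 0.25x_{Pike}.
By symmetry x_{Pike} = x_{Largo}; substituting into the reaction function, 1.25x_{Largo} = 40.25 and x_{Largo} = 32.2.
P_{Largo} = 236 − 2·32.2 − 32.2 = 139.4.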